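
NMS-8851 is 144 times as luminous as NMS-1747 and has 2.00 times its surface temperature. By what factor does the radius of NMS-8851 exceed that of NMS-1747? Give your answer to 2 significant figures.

3.0

L ∝ R²T⁴ gives R ∝ √L / T², so
R_NMS-8851/R_NMS-1747 = √(144) / (2.00)² = 12.00 / 4.000 = 3.000.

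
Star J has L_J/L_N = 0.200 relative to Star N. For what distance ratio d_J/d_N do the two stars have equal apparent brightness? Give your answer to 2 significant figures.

0.45

Equal flux requires L_J/d_J² = L_N/d_N², so d_J/d_N = √(L_J/L_N)
= √(0.200) = 0.4472.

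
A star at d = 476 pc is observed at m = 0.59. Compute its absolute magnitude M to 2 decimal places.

-7.80

M = m − 5 log₁₀(d/10 pc) = 0.59 − 5 log₁₀(476/10)
  = 0.59 − 5 × 1.678 = 0.59 − 8.39 = -7.80.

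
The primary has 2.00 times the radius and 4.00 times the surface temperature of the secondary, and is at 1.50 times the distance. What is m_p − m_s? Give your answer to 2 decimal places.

-6.65

L_p/L_s = (2.00)²(4.00)⁴ = 1024.
F_p/F_s = (L_p/L_s)/(d_p/d_s)² = 1024/2.250 = 455.1.
m_p − m_s = −2.5 log₁₀(455.1) = -6.65.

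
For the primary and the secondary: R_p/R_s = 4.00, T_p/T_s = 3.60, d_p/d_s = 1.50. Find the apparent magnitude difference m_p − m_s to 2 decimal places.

-7.69

L_p/L_s = (4.00)²(3.60)⁴ = 2687.
F_p/F_s = (L_p/L_s)/(d_p/d_s)² = 2687/2.250 = 1194.
m_p − m_s = −2.5 log₁₀(1194) = -7.69.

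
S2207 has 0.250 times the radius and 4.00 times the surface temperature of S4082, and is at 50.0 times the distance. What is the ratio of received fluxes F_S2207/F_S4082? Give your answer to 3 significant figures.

L_S2207/L_S4082 = (R_S2207/R_S4082)²(T_S2207/T_S4082)⁴ = (0.250)² × (4.00)⁴ = 16.00.
F_S2207/F_S4082 = (L_S2207/L_S4082)/(d_S2207/d_S4082)² = 16.00 / (50.0)² = 0.006400.

0.00640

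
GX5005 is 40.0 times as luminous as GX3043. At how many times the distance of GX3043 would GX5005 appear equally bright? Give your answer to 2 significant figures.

6.3

Equal flux requires L_GX5005/d_GX5005² = L_GX3043/d_GX3043², so d_GX5005/d_GX3043 = √(L_GX5005/L_GX3043)
= √(40.0) = 6.325.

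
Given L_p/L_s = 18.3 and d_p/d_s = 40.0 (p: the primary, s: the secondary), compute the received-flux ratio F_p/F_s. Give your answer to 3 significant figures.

F = L/(4πd²), so F_p/F_s = (L_p/L_s) / (d_p/d_s)²
= 18.3 / (40.0)² = 18.3 / 1600 = 0.01144.

0.0114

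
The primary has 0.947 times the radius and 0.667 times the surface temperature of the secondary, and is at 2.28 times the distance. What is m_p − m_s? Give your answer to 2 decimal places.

L_p/L_s = (0.947)²(0.667)⁴ = 0.1775.
F_p/F_s = (L_p/L_s)/(d_p/d_s)² = 0.1775/5.198 = 0.03415.
m_p − m_s = −2.5 log₁₀(0.03415) = 3.67.

3.67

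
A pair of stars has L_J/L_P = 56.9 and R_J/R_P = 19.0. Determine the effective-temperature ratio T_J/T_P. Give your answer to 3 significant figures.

0.630

L ∝ R²T⁴ gives T ∝ (L/R²)^(1/4), so
T_J/T_P = (56.9 / 19.0²)^(1/4) = (0.1576)^(1/4) = 0.6301.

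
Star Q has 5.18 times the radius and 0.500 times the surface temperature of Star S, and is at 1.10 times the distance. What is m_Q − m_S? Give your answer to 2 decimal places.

-0.35

L_Q/L_S = (5.18)²(0.500)⁴ = 1.677.
F_Q/F_S = (L_Q/L_S)/(d_Q/d_S)² = 1.677/1.210 = 1.386.
m_Q − m_S = −2.5 log₁₀(1.386) = -0.35.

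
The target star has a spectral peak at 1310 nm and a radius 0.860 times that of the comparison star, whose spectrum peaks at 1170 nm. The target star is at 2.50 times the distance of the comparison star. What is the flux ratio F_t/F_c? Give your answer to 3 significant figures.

Wien's law: T_t/T_c = λ_c/λ_t = 1170/1310 = 0.8931.
L_t/L_c = (R_t/R_c)²(T_t/T_c)⁴ = (0.860)²(0.8931)⁴ = 0.4706.
F_t/F_c = (L_t/L_c)/(d_t/d_c)² = 0.4706/(2.50)² = 0.07530.

0.0753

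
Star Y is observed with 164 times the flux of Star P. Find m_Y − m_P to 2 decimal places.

m_Y − m_P = −2.5 log₁₀(F_Y/F_P) = −2.5 log₁₀(164) = −2.5 × (2.215) = -5.537.

-5.54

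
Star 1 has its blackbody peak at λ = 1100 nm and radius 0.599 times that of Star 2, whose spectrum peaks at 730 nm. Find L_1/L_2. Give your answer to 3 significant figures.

Wien's law gives T ∝ 1/λ_max, so T_1/T_2 = λ_2/λ_1 = 730/1100 = 0.6636.
Then L ∝ R²T⁴ gives L_1/L_2 = (0.599)² × (0.6636)⁴ = 0.3588 × 0.1940 = 0.06959.

0.0696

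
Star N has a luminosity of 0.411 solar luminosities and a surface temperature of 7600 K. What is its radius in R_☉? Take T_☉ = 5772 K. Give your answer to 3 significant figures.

0.370 R_☉

R/R_☉ = √(L/L_☉) / (T/T_☉)² = √(0.411) / (1.317)²
       = 0.6411 / 1.734 = 0.3698.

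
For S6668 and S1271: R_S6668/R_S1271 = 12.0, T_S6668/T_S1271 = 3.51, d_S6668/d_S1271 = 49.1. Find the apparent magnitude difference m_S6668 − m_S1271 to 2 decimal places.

-2.39

L_S6668/L_S1271 = (12.0)²(3.51)⁴ = 2.186×10^4.
F_S6668/F_S1271 = (L_S6668/L_S1271)/(d_S6668/d_S1271)² = 2.186×10^4/2411 = 9.066.
m_S6668 − m_S1271 = −2.5 log₁₀(9.066) = -2.39.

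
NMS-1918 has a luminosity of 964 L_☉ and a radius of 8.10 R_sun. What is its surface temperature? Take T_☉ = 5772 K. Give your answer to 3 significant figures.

1.13×10^4 K

T/T_☉ = (L/L_☉)^(1/4) / (R/R_☉)^(1/2)
T = 5772 × (964)^(1/4) / √(8.10) = 5772 × 5.572 / 2.846 = 1.130×10^4 K.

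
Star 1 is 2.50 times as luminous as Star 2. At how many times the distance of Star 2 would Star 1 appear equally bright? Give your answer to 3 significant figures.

1.58

Equal flux requires L_1/d_1² = L_2/d_2², so d_1/d_2 = √(L_1/L_2)
= √(2.50) = 1.581.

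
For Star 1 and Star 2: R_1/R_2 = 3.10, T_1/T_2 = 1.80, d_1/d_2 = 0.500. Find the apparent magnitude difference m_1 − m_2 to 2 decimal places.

-6.51

L_1/L_2 = (3.10)²(1.80)⁴ = 100.9.
F_1/F_2 = (L_1/L_2)/(d_1/d_2)² = 100.9/0.2500 = 403.5.
m_1 − m_2 = −2.5 log₁₀(403.5) = -6.51.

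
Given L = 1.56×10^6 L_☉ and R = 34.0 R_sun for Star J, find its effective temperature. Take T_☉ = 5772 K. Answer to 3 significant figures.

3.50×10^4 K

T/T_☉ = (L/L_☉)^(1/4) / (R/R_☉)^(1/2)
T = 5772 × (1.56×10^6)^(1/4) / √(34.0) = 5772 × 35.34 / 5.831 = 3.498×10^4 K.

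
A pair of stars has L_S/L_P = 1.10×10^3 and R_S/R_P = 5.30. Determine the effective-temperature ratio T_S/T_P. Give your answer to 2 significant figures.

2.5

L ∝ R²T⁴ gives T ∝ (L/R²)^(1/4), so
T_S/T_P = (1.10×10^3 / 5.30²)^(1/4) = (39.16)^(1/4) = 2.502.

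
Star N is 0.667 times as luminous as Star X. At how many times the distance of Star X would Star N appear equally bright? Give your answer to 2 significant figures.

Equal flux requires L_N/d_N² = L_X/d_X², so d_N/d_X = √(L_N/L_X)
= √(0.667) = 0.8167.

0.82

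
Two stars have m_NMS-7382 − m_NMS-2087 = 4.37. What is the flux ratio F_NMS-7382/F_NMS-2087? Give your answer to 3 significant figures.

0.0179

F_NMS-7382/F_NMS-2087 = 10^(−(m_NMS-7382 − m_NMS-2087)/2.5) = 10^(-4.37/2.5) = 10^-1.748 = 0.01786.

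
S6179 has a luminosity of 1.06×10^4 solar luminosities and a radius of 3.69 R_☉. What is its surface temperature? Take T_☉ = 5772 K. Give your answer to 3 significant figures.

T/T_☉ = (L/L_☉)^(1/4) / (R/R_☉)^(1/2)
T = 5772 × (1.06×10^4)^(1/4) / √(3.69) = 5772 × 10.15 / 1.921 = 3.049×10^4 K.

3.05×10^4 K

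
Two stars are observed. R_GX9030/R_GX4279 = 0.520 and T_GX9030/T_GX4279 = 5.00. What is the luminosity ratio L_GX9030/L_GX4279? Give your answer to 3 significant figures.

From the Stefan–Boltzmann law, L ∝ R²T⁴, so
L_GX9030/L_GX4279 = (R_GX9030/R_GX4279)² (T_GX9030/T_GX4279)⁴ = (0.520)² × (5.00)⁴ = 0.2704 × 625.0 = 169.0.

169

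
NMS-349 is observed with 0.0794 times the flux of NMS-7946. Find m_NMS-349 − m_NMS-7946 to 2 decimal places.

2.75

m_NMS-349 − m_NMS-7946 = −2.5 log₁₀(F_NMS-349/F_NMS-7946) = −2.5 log₁₀(0.0794) = −2.5 × (-1.100) = 2.750.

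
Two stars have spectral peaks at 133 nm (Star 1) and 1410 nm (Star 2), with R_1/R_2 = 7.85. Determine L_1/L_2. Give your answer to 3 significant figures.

7.78×10^5

Wien's law gives T ∝ 1/λ_max, so T_1/T_2 = λ_2/λ_1 = 1410/133 = 10.60.
Then L ∝ R²T⁴ gives L_1/L_2 = (7.85)² × (10.60)⁴ = 61.62 × 1.263×10^4 = 7.784×10^5.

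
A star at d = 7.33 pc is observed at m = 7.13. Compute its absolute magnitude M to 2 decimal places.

M = m − 5 log₁₀(d/10 pc) = 7.13 − 5 log₁₀(7.33/10)
  = 7.13 − 5 × -0.135 = 7.13 − -0.67 = 7.80.

7.80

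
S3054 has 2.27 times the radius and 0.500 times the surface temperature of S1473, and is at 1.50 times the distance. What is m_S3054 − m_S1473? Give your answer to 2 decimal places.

L_S3054/L_S1473 = (2.27)²(0.500)⁴ = 0.3221.
F_S3054/F_S1473 = (L_S3054/L_S1473)/(d_S3054/d_S1473)² = 0.3221/2.250 = 0.1431.
m_S3054 − m_S1473 = −2.5 log₁₀(0.1431) = 2.11.

2.11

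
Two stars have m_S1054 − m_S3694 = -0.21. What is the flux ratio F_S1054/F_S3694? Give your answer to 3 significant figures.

F_S1054/F_S3694 = 10^(−(m_S1054 − m_S3694)/2.5) = 10^(0.21/2.5) = 10^0.084 = 1.213.

1.21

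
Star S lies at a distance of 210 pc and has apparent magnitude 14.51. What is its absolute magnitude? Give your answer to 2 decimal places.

M = m − 5 log₁₀(d/10 pc) = 14.51 − 5 log₁₀(210/10)
  = 14.51 − 5 × 1.322 = 14.51 − 6.61 = 7.90.

7.90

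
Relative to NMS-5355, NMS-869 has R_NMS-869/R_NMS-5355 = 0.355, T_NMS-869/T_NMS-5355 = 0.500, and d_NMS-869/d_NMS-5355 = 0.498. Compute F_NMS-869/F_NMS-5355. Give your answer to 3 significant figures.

L_NMS-869/L_NMS-5355 = (R_NMS-869/R_NMS-5355)²(T_NMS-869/T_NMS-5355)⁴ = (0.355)² × (0.500)⁴ = 0.007877.
F_NMS-869/F_NMS-5355 = (L_NMS-869/L_NMS-5355)/(d_NMS-869/d_NMS-5355)² = 0.007877 / (0.498)² = 0.03176.

0.0318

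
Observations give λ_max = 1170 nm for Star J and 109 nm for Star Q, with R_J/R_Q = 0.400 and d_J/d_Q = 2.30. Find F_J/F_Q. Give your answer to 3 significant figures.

2.28×10^-6

Wien's law: T_J/T_Q = λ_Q/λ_J = 109/1170 = 0.09316.
L_J/L_Q = (R_J/R_Q)²(T_J/T_Q)⁴ = (0.400)²(0.09316)⁴ = 1.205×10^-5.
F_J/F_Q = (L_J/L_Q)/(d_J/d_Q)² = 1.205×10^-5/(2.30)² = 2.278×10^-6.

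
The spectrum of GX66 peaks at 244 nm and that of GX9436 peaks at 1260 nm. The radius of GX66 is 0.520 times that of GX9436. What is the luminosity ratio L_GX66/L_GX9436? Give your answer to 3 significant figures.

192

Wien's law gives T ∝ 1/λ_max, so T_GX66/T_GX9436 = λ_GX9436/λ_GX66 = 1260/244 = 5.164.
Then L ∝ R²T⁴ gives L_GX66/L_GX9436 = (0.520)² × (5.164)⁴ = 0.2704 × 711.1 = 192.3.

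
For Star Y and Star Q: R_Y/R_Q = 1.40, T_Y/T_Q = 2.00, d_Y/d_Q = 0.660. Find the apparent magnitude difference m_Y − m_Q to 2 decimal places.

-4.64

L_Y/L_Q = (1.40)²(2.00)⁴ = 31.36.
F_Y/F_Q = (L_Y/L_Q)/(d_Y/d_Q)² = 31.36/0.4356 = 71.99.
m_Y − m_Q = −2.5 log₁₀(71.99) = -4.64.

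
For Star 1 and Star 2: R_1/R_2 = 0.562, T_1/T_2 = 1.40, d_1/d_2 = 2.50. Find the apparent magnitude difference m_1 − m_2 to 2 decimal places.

L_1/L_2 = (0.562)²(1.40)⁴ = 1.213.
F_1/F_2 = (L_1/L_2)/(d_1/d_2)² = 1.213/6.250 = 0.1941.
m_1 − m_2 = −2.5 log₁₀(0.1941) = 1.78.

1.78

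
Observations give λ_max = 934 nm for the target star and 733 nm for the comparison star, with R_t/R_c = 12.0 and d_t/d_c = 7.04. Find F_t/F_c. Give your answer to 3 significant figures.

1.10

Wien's law: T_t/T_c = λ_c/λ_t = 733/934 = 0.7848.
L_t/L_c = (R_t/R_c)²(T_t/T_c)⁴ = (12.0)²(0.7848)⁴ = 54.62.
F_t/F_c = (L_t/L_c)/(d_t/d_c)² = 54.62/(7.04)² = 1.102.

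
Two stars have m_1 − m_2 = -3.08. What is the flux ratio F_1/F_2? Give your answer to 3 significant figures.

17.1

F_1/F_2 = 10^(−(m_1 − m_2)/2.5) = 10^(3.08/2.5) = 10^1.232 = 17.06.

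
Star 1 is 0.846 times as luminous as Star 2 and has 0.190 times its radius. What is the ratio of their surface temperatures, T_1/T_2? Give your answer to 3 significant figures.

2.20

L ∝ R²T⁴ gives T ∝ (L/R²)^(1/4), so
T_1/T_2 = (0.846 / 0.190²)^(1/4) = (23.43)^(1/4) = 2.200.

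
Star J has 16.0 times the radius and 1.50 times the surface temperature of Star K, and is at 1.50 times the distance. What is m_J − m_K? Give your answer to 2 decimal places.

-6.90

L_J/L_K = (16.0)²(1.50)⁴ = 1296.
F_J/F_K = (L_J/L_K)/(d_J/d_K)² = 1296/2.250 = 576.0.
m_J − m_K = −2.5 log₁₀(576.0) = -6.90.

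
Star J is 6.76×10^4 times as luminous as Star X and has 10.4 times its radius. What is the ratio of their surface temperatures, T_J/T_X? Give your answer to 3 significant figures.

L ∝ R²T⁴ gives T ∝ (L/R²)^(1/4), so
T_J/T_X = (6.76×10^4 / 10.4²)^(1/4) = (625.0)^(1/4) = 5.000.

5.00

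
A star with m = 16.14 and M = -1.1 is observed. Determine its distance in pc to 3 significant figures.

m − M = 5 log₁₀(d/10 pc)
16.14 − (-1.1) = 17.24 = 5 log₁₀(d/10)
d = 10 × 10^(17.24/5) = 10 × 10^3.448 = 2.805×10^4 pc.

2.81×10^4 pc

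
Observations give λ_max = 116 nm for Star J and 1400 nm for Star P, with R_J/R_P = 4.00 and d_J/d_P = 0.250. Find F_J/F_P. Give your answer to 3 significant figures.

5.43×10^6

Wien's law: T_J/T_P = λ_P/λ_J = 1400/116 = 12.07.
L_J/L_P = (R_J/R_P)²(T_J/T_P)⁴ = (4.00)²(12.07)⁴ = 3.395×10^5.
F_J/F_P = (L_J/L_P)/(d_J/d_P)² = 3.395×10^5/(0.250)² = 5.432×10^6.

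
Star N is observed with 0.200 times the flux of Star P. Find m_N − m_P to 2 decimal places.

1.75

m_N − m_P = −2.5 log₁₀(F_N/F_P) = −2.5 log₁₀(0.200) = −2.5 × (-0.699) = 1.747.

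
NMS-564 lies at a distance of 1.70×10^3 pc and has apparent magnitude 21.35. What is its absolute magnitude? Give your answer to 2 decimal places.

M = m − 5 log₁₀(d/10 pc) = 21.35 − 5 log₁₀(1.70×10^3/10)
  = 21.35 − 5 × 2.230 = 21.35 − 11.15 = 10.20.

10.20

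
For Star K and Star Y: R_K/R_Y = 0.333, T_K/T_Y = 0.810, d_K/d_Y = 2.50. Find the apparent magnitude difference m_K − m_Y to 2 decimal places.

L_K/L_Y = (0.333)²(0.810)⁴ = 0.04773.
F_K/F_Y = (L_K/L_Y)/(d_K/d_Y)² = 0.04773/6.250 = 0.007637.
m_K − m_Y = −2.5 log₁₀(0.007637) = 5.29.

5.29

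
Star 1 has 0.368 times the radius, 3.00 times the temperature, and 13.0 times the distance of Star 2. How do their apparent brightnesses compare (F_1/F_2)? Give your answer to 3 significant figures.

L_1/L_2 = (R_1/R_2)²(T_1/T_2)⁴ = (0.368)² × (3.00)⁴ = 10.97.
F_1/F_2 = (L_1/L_2)/(d_1/d_2)² = 10.97 / (13.0)² = 0.06491.

0.0649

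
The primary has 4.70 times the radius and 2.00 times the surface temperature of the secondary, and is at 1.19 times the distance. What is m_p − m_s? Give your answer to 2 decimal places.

L_p/L_s = (4.70)²(2.00)⁴ = 353.4.
F_p/F_s = (L_p/L_s)/(d_p/d_s)² = 353.4/1.416 = 249.6.
m_p − m_s = −2.5 log₁₀(249.6) = -5.99.

-5.99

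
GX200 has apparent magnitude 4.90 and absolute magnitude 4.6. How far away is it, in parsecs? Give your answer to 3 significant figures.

m − M = 5 log₁₀(d/10 pc)
4.90 − (4.6) = 0.30 = 5 log₁₀(d/10)
d = 10 × 10^(0.30/5) = 10 × 10^0.060 = 11.48 pc.

11.5 pc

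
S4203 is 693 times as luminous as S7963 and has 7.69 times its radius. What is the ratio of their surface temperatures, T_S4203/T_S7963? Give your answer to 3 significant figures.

1.85

L ∝ R²T⁴ gives T ∝ (L/R²)^(1/4), so
T_S4203/T_S7963 = (693 / 7.69²)^(1/4) = (11.72)^(1/4) = 1.850.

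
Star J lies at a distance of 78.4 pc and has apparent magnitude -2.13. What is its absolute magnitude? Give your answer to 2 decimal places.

-6.60

M = m − 5 log₁₀(d/10 pc) = -2.13 − 5 log₁₀(78.4/10)
  = -2.13 − 5 × 0.894 = -2.13 − 4.47 = -6.60.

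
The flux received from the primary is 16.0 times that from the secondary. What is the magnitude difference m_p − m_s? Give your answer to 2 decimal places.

-3.01

m_p − m_s = −2.5 log₁₀(F_p/F_s) = −2.5 log₁₀(16.0) = −2.5 × (1.204) = -3.010.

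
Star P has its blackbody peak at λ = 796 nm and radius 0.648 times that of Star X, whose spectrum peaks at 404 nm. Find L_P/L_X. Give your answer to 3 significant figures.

Wien's law gives T ∝ 1/λ_max, so T_P/T_X = λ_X/λ_P = 404/796 = 0.5075.
Then L ∝ R²T⁴ gives L_P/L_X = (0.648)² × (0.5075)⁴ = 0.4199 × 0.06635 = 0.02786.

0.0279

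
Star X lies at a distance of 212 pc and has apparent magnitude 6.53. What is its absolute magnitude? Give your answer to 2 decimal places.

-0.10

M = m − 5 log₁₀(d/10 pc) = 6.53 − 5 log₁₀(212/10)
  = 6.53 − 5 × 1.326 = 6.53 − 6.63 = -0.10.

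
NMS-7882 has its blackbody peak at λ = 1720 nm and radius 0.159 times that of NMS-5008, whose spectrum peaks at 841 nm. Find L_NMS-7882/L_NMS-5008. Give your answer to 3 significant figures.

Wien's law gives T ∝ 1/λ_max, so T_NMS-7882/T_NMS-5008 = λ_NMS-5008/λ_NMS-7882 = 841/1720 = 0.4890.
Then L ∝ R²T⁴ gives L_NMS-7882/L_NMS-5008 = (0.159)² × (0.4890)⁴ = 0.02528 × 0.05716 = 0.001445.

0.00144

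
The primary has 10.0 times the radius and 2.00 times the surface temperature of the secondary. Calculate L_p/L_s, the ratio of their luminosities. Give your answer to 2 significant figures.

From the Stefan–Boltzmann law, L ∝ R²T⁴, so
L_p/L_s = (R_p/R_s)² (T_p/T_s)⁴ = (10.0)² × (2.00)⁴ = 100.0 × 16.00 = 1600.

1.6×10^3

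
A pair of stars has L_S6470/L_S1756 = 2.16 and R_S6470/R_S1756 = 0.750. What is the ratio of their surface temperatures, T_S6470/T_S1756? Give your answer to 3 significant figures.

1.40

L ∝ R²T⁴ gives T ∝ (L/R²)^(1/4), so
T_S6470/T_S1756 = (2.16 / 0.750²)^(1/4) = (3.840)^(1/4) = 1.400.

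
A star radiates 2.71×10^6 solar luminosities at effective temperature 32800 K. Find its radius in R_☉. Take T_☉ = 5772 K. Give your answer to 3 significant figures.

R/R_☉ = √(L/L_☉) / (T/T_☉)² = √(2.71×10^6) / (5.683)²
       = 1646 / 32.29 = 50.98.

51.0 R_☉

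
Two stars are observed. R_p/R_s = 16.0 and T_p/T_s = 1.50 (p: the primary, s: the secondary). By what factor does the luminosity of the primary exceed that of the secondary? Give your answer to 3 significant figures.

From the Stefan–Boltzmann law, L ∝ R²T⁴, so
L_p/L_s = (R_p/R_s)² (T_p/T_s)⁴ = (16.0)² × (1.50)⁴ = 256.0 × 5.062 = 1296.

1.30×10^3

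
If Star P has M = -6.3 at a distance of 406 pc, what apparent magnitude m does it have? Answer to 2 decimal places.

1.74

m = M + 5 log₁₀(d/10 pc) = -6.3 + 5 log₁₀(406/10)
  = -6.3 + 5 × 1.609 = -6.3 + 8.04 = 1.74.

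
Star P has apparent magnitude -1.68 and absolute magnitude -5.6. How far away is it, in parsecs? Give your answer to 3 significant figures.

60.8 pc

m − M = 5 log₁₀(d/10 pc)
-1.68 − (-5.6) = 3.92 = 5 log₁₀(d/10)
d = 10 × 10^(3.92/5) = 10 × 10^0.784 = 60.81 pc.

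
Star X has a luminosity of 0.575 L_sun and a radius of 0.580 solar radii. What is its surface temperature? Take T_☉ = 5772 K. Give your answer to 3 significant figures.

6.60×10^3 K

T/T_☉ = (L/L_☉)^(1/4) / (R/R_☉)^(1/2)
T = 5772 × (0.575)^(1/4) / √(0.580) = 5772 × 0.8708 / 0.7616 = 6600 K.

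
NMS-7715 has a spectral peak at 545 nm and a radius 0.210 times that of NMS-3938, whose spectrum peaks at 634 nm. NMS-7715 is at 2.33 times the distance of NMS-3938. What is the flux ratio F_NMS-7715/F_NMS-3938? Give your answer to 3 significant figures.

Wien's law: T_NMS-7715/T_NMS-3938 = λ_NMS-3938/λ_NMS-7715 = 634/545 = 1.163.
L_NMS-7715/L_NMS-3938 = (R_NMS-7715/R_NMS-3938)²(T_NMS-7715/T_NMS-3938)⁴ = (0.210)²(1.163)⁴ = 0.08076.
F_NMS-7715/F_NMS-3938 = (L_NMS-7715/L_NMS-3938)/(d_NMS-7715/d_NMS-3938)² = 0.08076/(2.33)² = 0.01488.

0.0149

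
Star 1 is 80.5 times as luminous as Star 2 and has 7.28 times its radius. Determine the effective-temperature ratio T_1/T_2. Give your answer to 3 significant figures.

1.11

L ∝ R²T⁴ gives T ∝ (L/R²)^(1/4), so
T_1/T_2 = (80.5 / 7.28²)^(1/4) = (1.519)^(1/4) = 1.110.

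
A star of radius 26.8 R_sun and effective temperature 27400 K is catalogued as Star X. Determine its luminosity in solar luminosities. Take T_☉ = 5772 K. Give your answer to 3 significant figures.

L/L_☉ = (R/R_☉)² (T/T_☉)⁴ = (26.8)² × (27400/5772)⁴
       = 718.2 × (4.747)⁴ = 718.2 × 507.8 = 3.647×10^5.

3.65×10^5 solar luminosities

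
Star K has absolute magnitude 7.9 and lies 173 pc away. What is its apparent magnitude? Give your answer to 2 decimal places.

m = M + 5 log₁₀(d/10 pc) = 7.9 + 5 log₁₀(173/10)
  = 7.9 + 5 × 1.238 = 7.9 + 6.19 = 14.09.

14.09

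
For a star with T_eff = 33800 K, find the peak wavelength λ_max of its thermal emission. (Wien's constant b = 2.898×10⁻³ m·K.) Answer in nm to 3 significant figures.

λ_max = b/T = 2.898×10⁻³ / 33800 = 8.57×10^-8 m = 85.74 nm.

85.7 nm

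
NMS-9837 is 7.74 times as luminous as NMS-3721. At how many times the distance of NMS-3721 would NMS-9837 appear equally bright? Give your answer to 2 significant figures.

2.8

Equal flux requires L_NMS-9837/d_NMS-9837² = L_NMS-3721/d_NMS-3721², so d_NMS-9837/d_NMS-3721 = √(L_NMS-9837/L_NMS-3721)
= √(7.74) = 2.782.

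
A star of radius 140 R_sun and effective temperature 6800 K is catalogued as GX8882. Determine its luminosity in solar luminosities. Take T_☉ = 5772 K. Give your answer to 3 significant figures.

L/L_☉ = (R/R_☉)² (T/T_☉)⁴ = (140)² × (6800/5772)⁴
       = 1.960×10^4 × (1.178)⁴ = 1.960×10^4 × 1.926 = 3.776×10^4.

3.78×10^4 solar luminosities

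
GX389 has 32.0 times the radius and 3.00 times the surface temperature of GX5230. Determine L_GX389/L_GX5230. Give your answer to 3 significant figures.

From the Stefan–Boltzmann law, L ∝ R²T⁴, so
L_GX389/L_GX5230 = (R_GX389/R_GX5230)² (T_GX389/T_GX5230)⁴ = (32.0)² × (3.00)⁴ = 1024 × 81.00 = 8.294×10^4.

8.29×10^4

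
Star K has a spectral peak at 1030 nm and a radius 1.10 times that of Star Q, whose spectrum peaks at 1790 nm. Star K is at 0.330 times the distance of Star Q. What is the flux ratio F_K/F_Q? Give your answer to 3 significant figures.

Wien's law: T_K/T_Q = λ_Q/λ_K = 1790/1030 = 1.738.
L_K/L_Q = (R_K/R_Q)²(T_K/T_Q)⁴ = (1.10)²(1.738)⁴ = 11.04.
F_K/F_Q = (L_K/L_Q)/(d_K/d_Q)² = 11.04/(0.330)² = 101.3.

101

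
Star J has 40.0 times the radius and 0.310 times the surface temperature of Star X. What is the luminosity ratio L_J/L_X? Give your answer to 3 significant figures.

14.8

From the Stefan–Boltzmann law, L ∝ R²T⁴, so
L_J/L_X = (R_J/R_X)² (T_J/T_X)⁴ = (40.0)² × (0.310)⁴ = 1600 × 0.009235 = 14.78.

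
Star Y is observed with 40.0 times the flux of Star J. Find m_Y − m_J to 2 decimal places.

-4.01

m_Y − m_J = −2.5 log₁₀(F_Y/F_J) = −2.5 log₁₀(40.0) = −2.5 × (1.602) = -4.005.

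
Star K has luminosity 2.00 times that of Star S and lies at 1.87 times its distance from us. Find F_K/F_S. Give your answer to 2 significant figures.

F = L/(4πd²), so F_K/F_S = (L_K/L_S) / (d_K/d_S)²
= 2.00 / (1.87)² = 2.00 / 3.497 = 0.5719.

0.57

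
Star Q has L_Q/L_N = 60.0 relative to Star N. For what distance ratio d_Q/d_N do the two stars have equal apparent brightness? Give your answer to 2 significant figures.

7.7

Equal flux requires L_Q/d_Q² = L_N/d_N², so d_Q/d_N = √(L_Q/L_N)
= √(60.0) = 7.746.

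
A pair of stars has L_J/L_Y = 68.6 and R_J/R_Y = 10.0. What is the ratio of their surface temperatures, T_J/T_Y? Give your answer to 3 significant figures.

0.910

L ∝ R²T⁴ gives T ∝ (L/R²)^(1/4), so
T_J/T_Y = (68.6 / 10.0²)^(1/4) = (0.6860)^(1/4) = 0.9101.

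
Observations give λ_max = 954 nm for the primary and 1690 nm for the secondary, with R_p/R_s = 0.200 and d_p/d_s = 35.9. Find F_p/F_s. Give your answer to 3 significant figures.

3.06×10^-4

Wien's law: T_p/T_s = λ_s/λ_p = 1690/954 = 1.771.
L_p/L_s = (R_p/R_s)²(T_p/T_s)⁴ = (0.200)²(1.771)⁴ = 0.3939.
F_p/F_s = (L_p/L_s)/(d_p/d_s)² = 0.3939/(35.9)² = 3.057×10^-4.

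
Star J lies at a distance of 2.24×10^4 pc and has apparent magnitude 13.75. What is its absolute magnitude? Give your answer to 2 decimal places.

-3.00

M = m − 5 log₁₀(d/10 pc) = 13.75 − 5 log₁₀(2.24×10^4/10)
  = 13.75 − 5 × 3.350 = 13.75 − 16.75 = -3.00.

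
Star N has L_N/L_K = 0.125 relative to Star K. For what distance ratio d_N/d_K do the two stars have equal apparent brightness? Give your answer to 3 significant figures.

0.354

Equal flux requires L_N/d_N² = L_K/d_K², so d_N/d_K = √(L_N/L_K)
= √(0.125) = 0.3536.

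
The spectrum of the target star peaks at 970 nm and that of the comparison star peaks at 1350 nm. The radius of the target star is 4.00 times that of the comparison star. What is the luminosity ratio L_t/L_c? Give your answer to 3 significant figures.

Wien's law gives T ∝ 1/λ_max, so T_t/T_c = λ_c/λ_t = 1350/970 = 1.392.
Then L ∝ R²T⁴ gives L_t/L_c = (4.00)² × (1.392)⁴ = 16.00 × 3.752 = 60.03.

60.0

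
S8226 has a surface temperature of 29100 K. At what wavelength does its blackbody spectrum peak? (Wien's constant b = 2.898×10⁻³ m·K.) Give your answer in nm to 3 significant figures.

λ_max = b/T = 2.898×10⁻³ / 29100 = 9.96×10^-8 m = 99.59 nm.

99.6 nm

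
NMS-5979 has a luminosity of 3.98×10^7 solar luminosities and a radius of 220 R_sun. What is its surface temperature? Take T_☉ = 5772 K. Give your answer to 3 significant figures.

T/T_☉ = (L/L_☉)^(1/4) / (R/R_☉)^(1/2)
T = 5772 × (3.98×10^7)^(1/4) / √(220) = 5772 × 79.43 / 14.83 = 3.091×10^4 K.

3.09×10^4 K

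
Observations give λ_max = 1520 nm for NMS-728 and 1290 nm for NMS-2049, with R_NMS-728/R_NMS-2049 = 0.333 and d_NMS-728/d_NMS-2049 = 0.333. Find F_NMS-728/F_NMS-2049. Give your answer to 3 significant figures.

Wien's law: T_NMS-728/T_NMS-2049 = λ_NMS-2049/λ_NMS-728 = 1290/1520 = 0.8487.
L_NMS-728/L_NMS-2049 = (R_NMS-728/R_NMS-2049)²(T_NMS-728/T_NMS-2049)⁴ = (0.333)²(0.8487)⁴ = 0.05753.
F_NMS-728/F_NMS-2049 = (L_NMS-728/L_NMS-2049)/(d_NMS-728/d_NMS-2049)² = 0.05753/(0.333)² = 0.5188.

0.519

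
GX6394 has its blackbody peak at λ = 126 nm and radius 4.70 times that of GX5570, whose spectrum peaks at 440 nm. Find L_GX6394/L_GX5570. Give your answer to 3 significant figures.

Wien's law gives T ∝ 1/λ_max, so T_GX6394/T_GX5570 = λ_GX5570/λ_GX6394 = 440/126 = 3.492.
Then L ∝ R²T⁴ gives L_GX6394/L_GX5570 = (4.70)² × (3.492)⁴ = 22.09 × 148.7 = 3285.

3.28×10^3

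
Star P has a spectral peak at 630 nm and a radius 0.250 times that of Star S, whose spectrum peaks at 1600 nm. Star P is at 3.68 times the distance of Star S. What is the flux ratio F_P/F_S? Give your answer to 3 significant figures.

Wien's law: T_P/T_S = λ_S/λ_P = 1600/630 = 2.540.
L_P/L_S = (R_P/R_S)²(T_P/T_S)⁴ = (0.250)²(2.540)⁴ = 2.600.
F_P/F_S = (L_P/L_S)/(d_P/d_S)² = 2.600/(3.68)² = 0.1920.

0.192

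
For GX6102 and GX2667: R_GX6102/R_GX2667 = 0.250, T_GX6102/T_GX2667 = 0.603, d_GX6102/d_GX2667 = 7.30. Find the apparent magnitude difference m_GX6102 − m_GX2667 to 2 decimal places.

L_GX6102/L_GX2667 = (0.250)²(0.603)⁴ = 0.008263.
F_GX6102/F_GX2667 = (L_GX6102/L_GX2667)/(d_GX6102/d_GX2667)² = 0.008263/53.29 = 1.551×10^-4.
m_GX6102 − m_GX2667 = −2.5 log₁₀(1.551×10^-4) = 9.52.

9.52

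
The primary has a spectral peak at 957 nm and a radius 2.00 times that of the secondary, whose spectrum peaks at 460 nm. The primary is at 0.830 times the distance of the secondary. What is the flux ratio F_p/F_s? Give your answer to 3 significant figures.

0.310

Wien's law: T_p/T_s = λ_s/λ_p = 460/957 = 0.4807.
L_p/L_s = (R_p/R_s)²(T_p/T_s)⁴ = (2.00)²(0.4807)⁴ = 0.2135.
F_p/F_s = (L_p/L_s)/(d_p/d_s)² = 0.2135/(0.830)² = 0.3099.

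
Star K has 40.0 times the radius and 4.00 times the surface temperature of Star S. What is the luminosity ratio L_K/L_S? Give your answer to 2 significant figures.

From the Stefan–Boltzmann law, L ∝ R²T⁴, so
L_K/L_S = (R_K/R_S)² (T_K/T_S)⁴ = (40.0)² × (4.00)⁴ = 1600 × 256.0 = 4.096×10^5.

4.1×10^5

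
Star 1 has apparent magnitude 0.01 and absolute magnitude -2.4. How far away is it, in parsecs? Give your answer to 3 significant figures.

30.3 pc

m − M = 5 log₁₀(d/10 pc)
0.01 − (-2.4) = 2.41 = 5 log₁₀(d/10)
d = 10 × 10^(2.41/5) = 10 × 10^0.482 = 30.34 pc.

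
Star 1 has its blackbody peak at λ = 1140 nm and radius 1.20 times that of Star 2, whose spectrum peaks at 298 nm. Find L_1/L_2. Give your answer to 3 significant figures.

0.00672

Wien's law gives T ∝ 1/λ_max, so T_1/T_2 = λ_2/λ_1 = 298/1140 = 0.2614.
Then L ∝ R²T⁴ gives L_1/L_2 = (1.20)² × (0.2614)⁴ = 1.440 × 0.004669 = 0.006724.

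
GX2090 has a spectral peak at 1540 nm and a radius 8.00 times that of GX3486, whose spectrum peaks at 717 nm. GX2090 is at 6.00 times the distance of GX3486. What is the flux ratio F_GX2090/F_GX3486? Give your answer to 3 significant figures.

Wien's law: T_GX2090/T_GX3486 = λ_GX3486/λ_GX2090 = 717/1540 = 0.4656.
L_GX2090/L_GX3486 = (R_GX2090/R_GX3486)²(T_GX2090/T_GX3486)⁴ = (8.00)²(0.4656)⁴ = 3.007.
F_GX2090/F_GX3486 = (L_GX2090/L_GX3486)/(d_GX2090/d_GX3486)² = 3.007/(6.00)² = 0.08354.

0.0835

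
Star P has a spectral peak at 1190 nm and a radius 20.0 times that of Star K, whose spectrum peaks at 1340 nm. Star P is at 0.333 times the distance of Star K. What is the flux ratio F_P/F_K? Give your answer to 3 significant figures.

Wien's law: T_P/T_K = λ_K/λ_P = 1340/1190 = 1.126.
L_P/L_K = (R_P/R_K)²(T_P/T_K)⁴ = (20.0)²(1.126)⁴ = 643.1.
F_P/F_K = (L_P/L_K)/(d_P/d_K)² = 643.1/(0.333)² = 5800.

5.80×10^3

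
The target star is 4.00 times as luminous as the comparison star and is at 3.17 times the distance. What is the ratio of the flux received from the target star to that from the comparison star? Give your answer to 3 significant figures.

F = L/(4πd²), so F_t/F_c = (L_t/L_c) / (d_t/d_c)²
= 4.00 / (3.17)² = 4.00 / 10.05 = 0.3981.

0.398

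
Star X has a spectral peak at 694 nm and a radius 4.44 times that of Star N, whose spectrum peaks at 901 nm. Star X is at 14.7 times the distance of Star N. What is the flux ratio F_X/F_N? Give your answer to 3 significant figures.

Wien's law: T_X/T_N = λ_N/λ_X = 901/694 = 1.298.
L_X/L_N = (R_X/R_N)²(T_X/T_N)⁴ = (4.44)²(1.298)⁴ = 56.01.
F_X/F_N = (L_X/L_N)/(d_X/d_N)² = 56.01/(14.7)² = 0.2592.

0.259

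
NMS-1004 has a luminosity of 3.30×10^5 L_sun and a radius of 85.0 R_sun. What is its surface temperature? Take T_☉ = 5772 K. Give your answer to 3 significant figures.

1.50×10^4 K

T/T_☉ = (L/L_☉)^(1/4) / (R/R_☉)^(1/2)
T = 5772 × (3.30×10^5)^(1/4) / √(85.0) = 5772 × 23.97 / 9.220 = 1.501×10^4 K.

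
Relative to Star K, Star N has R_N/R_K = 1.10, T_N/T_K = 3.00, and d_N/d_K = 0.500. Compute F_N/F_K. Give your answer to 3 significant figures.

L_N/L_K = (R_N/R_K)²(T_N/T_K)⁴ = (1.10)² × (3.00)⁴ = 98.01.
F_N/F_K = (L_N/L_K)/(d_N/d_K)² = 98.01 / (0.500)² = 392.0.

392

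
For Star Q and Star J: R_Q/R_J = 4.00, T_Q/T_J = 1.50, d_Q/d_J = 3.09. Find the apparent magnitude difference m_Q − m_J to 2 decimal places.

-2.32

L_Q/L_J = (4.00)²(1.50)⁴ = 81.00.
F_Q/F_J = (L_Q/L_J)/(d_Q/d_J)² = 81.00/9.548 = 8.483.
m_Q − m_J = −2.5 log₁₀(8.483) = -2.32.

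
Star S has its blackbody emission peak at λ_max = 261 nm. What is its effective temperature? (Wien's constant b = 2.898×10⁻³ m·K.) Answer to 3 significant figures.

T = b/λ_max = 2.898×10⁻³ / (261×10⁻⁹) = 1.110×10^4 K.

1.11×10^4 K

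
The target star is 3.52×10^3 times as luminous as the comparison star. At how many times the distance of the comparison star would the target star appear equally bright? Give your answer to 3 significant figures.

Equal flux requires L_t/d_t² = L_c/d_c², so d_t/d_c = √(L_t/L_c)
= √(3.52×10^3) = 59.33.

59.3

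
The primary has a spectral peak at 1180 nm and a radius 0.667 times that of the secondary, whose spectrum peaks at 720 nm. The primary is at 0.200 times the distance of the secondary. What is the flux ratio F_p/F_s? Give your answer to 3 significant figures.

1.54

Wien's law: T_p/T_s = λ_s/λ_p = 720/1180 = 0.6102.
L_p/L_s = (R_p/R_s)²(T_p/T_s)⁴ = (0.667)²(0.6102)⁴ = 0.06167.
F_p/F_s = (L_p/L_s)/(d_p/d_s)² = 0.06167/(0.200)² = 1.542.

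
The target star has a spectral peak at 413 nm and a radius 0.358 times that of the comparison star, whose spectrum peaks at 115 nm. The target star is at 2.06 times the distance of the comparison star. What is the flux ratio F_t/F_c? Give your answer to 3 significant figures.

1.82×10^-4

Wien's law: T_t/T_c = λ_c/λ_t = 115/413 = 0.2785.
L_t/L_c = (R_t/R_c)²(T_t/T_c)⁴ = (0.358)²(0.2785)⁴ = 7.705×10^-4.
F_t/F_c = (L_t/L_c)/(d_t/d_c)² = 7.705×10^-4/(2.06)² = 1.816×10^-4.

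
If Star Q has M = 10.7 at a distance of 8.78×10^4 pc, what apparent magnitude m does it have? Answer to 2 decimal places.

30.42

m = M + 5 log₁₀(d/10 pc) = 10.7 + 5 log₁₀(8.78×10^4/10)
  = 10.7 + 5 × 3.943 = 10.7 + 19.72 = 30.42.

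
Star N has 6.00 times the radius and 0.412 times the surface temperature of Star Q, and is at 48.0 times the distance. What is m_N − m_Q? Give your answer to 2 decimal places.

8.37

L_N/L_Q = (6.00)²(0.412)⁴ = 1.037.
F_N/F_Q = (L_N/L_Q)/(d_N/d_Q)² = 1.037/2304 = 4.502×10^-4.
m_N − m_Q = −2.5 log₁₀(4.502×10^-4) = 8.37.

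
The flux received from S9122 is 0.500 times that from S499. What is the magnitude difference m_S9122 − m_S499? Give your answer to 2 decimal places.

0.75

m_S9122 − m_S499 = −2.5 log₁₀(F_S9122/F_S499) = −2.5 log₁₀(0.500) = −2.5 × (-0.301) = 0.753.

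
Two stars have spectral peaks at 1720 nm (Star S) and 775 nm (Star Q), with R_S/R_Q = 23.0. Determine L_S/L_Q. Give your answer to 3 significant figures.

Wien's law gives T ∝ 1/λ_max, so T_S/T_Q = λ_Q/λ_S = 775/1720 = 0.4506.
Then L ∝ R²T⁴ gives L_S/L_Q = (23.0)² × (0.4506)⁴ = 529.0 × 0.04122 = 21.80.

21.8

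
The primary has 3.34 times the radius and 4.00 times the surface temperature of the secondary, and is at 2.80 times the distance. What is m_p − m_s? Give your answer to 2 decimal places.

-6.40

L_p/L_s = (3.34)²(4.00)⁴ = 2856.
F_p/F_s = (L_p/L_s)/(d_p/d_s)² = 2856/7.840 = 364.3.
m_p − m_s = −2.5 log₁₀(364.3) = -6.40.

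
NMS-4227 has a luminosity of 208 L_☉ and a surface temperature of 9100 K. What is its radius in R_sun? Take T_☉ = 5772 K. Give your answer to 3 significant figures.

R/R_☉ = √(L/L_☉) / (T/T_☉)² = √(208) / (1.577)²
       = 14.42 / 2.486 = 5.802.

5.80 R_sun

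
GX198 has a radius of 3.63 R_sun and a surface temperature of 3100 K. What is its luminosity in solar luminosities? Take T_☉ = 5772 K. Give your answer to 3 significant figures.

L/L_☉ = (R/R_☉)² (T/T_☉)⁴ = (3.63)² × (3100/5772)⁴
       = 13.18 × (0.5371)⁴ = 13.18 × 0.08320 = 1.096.

1.10 solar luminosities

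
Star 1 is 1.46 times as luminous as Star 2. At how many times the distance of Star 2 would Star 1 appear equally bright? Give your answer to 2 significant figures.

1.2

Equal flux requires L_1/d_1² = L_2/d_2², so d_1/d_2 = √(L_1/L_2)
= √(1.46) = 1.208.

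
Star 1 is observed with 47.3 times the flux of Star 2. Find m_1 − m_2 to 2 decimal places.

-4.19

m_1 − m_2 = −2.5 log₁₀(F_1/F_2) = −2.5 log₁₀(47.3) = −2.5 × (1.675) = -4.187.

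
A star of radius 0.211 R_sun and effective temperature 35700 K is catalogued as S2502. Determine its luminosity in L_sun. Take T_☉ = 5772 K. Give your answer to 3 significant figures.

L/L_☉ = (R/R_☉)² (T/T_☉)⁴ = (0.211)² × (35700/5772)⁴
       = 0.04452 × (6.185)⁴ = 0.04452 × 1463 = 65.15.

65.2 L_sun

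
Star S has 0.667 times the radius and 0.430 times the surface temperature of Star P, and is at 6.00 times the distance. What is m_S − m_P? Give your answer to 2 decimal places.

L_S/L_P = (0.667)²(0.430)⁴ = 0.01521.
F_S/F_P = (L_S/L_P)/(d_S/d_P)² = 0.01521/36.00 = 4.225×10^-4.
m_S − m_P = −2.5 log₁₀(4.225×10^-4) = 8.44.

8.44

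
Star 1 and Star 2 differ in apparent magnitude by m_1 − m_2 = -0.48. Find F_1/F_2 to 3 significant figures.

1.56

F_1/F_2 = 10^(−(m_1 − m_2)/2.5) = 10^(0.48/2.5) = 10^0.192 = 1.556.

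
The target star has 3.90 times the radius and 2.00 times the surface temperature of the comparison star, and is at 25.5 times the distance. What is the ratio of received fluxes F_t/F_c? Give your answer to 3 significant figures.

L_t/L_c = (R_t/R_c)²(T_t/T_c)⁴ = (3.90)² × (2.00)⁴ = 243.4.
F_t/F_c = (L_t/L_c)/(d_t/d_c)² = 243.4 / (25.5)² = 0.3743.

0.374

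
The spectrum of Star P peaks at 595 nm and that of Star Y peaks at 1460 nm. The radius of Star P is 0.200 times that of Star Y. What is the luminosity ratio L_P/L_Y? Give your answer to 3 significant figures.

Wien's law gives T ∝ 1/λ_max, so T_P/T_Y = λ_Y/λ_P = 1460/595 = 2.454.
Then L ∝ R²T⁴ gives L_P/L_Y = (0.200)² × (2.454)⁴ = 0.04000 × 36.25 = 1.450.

1.45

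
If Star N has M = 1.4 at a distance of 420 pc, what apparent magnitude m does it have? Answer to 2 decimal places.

m = M + 5 log₁₀(d/10 pc) = 1.4 + 5 log₁₀(420/10)
  = 1.4 + 5 × 1.623 = 1.4 + 8.12 = 9.52.

9.52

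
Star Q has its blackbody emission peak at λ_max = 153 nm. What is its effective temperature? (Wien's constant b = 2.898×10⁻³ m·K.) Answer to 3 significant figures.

T = b/λ_max = 2.898×10⁻³ / (153×10⁻⁹) = 1.894×10^4 K.

1.89×10^4 K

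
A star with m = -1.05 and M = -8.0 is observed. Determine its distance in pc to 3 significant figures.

m − M = 5 log₁₀(d/10 pc)
-1.05 − (-8.0) = 6.95 = 5 log₁₀(d/10)
d = 10 × 10^(6.95/5) = 10 × 10^1.390 = 245.5 pc.

245 pc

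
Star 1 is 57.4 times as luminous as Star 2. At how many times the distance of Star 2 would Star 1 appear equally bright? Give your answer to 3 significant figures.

Equal flux requires L_1/d_1² = L_2/d_2², so d_1/d_2 = √(L_1/L_2)
= √(57.4) = 7.576.

7.58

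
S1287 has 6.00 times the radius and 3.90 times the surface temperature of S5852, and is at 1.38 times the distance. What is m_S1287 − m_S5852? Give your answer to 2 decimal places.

-9.10

L_S1287/L_S5852 = (6.00)²(3.90)⁴ = 8328.
F_S1287/F_S5852 = (L_S1287/L_S5852)/(d_S1287/d_S5852)² = 8328/1.904 = 4373.
m_S1287 − m_S5852 = −2.5 log₁₀(4373) = -9.10.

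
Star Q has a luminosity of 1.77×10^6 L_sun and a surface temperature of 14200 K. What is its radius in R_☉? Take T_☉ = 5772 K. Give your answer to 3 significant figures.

220 R_☉

R/R_☉ = √(L/L_☉) / (T/T_☉)² = √(1.77×10^6) / (2.460)²
       = 1330 / 6.052 = 219.8.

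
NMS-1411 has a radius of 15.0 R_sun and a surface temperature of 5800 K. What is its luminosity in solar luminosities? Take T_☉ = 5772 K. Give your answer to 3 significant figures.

L/L_☉ = (R/R_☉)² (T/T_☉)⁴ = (15.0)² × (5800/5772)⁴
       = 225.0 × (1.005)⁴ = 225.0 × 1.020 = 229.4.

229 solar luminosities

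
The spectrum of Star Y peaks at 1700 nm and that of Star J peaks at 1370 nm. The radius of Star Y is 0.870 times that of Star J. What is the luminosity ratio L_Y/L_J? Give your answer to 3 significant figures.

0.319

Wien's law gives T ∝ 1/λ_max, so T_Y/T_J = λ_J/λ_Y = 1370/1700 = 0.8059.
Then L ∝ R²T⁴ gives L_Y/L_J = (0.870)² × (0.8059)⁴ = 0.7569 × 0.4218 = 0.3192.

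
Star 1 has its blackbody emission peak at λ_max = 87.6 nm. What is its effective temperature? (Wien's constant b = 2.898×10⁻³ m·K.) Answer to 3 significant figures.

T = b/λ_max = 2.898×10⁻³ / (87.6×10⁻⁹) = 3.308×10^4 K.

3.31×10^4 K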